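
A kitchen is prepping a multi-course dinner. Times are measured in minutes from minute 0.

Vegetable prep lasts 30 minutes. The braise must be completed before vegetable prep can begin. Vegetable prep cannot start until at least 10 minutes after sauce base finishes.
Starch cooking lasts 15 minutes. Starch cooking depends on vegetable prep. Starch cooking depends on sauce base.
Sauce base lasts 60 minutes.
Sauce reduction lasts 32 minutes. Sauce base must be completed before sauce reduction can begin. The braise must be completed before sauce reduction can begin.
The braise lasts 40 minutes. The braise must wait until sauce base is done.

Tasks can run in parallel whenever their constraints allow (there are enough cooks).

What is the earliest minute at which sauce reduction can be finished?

Sauce base has no prerequisites, so it starts at minute 0 and finishes at minute 60.
The braise cannot begin until sauce base (finishes minute 60). It runs from minute 60 to 60 + 40 = minute 100.
Sauce reduction has to wait for sauce base (finishes minute 60); the braise (finishes minute 100). The latest of these is minute 100, so sauce reduction runs minute 100 to 100 + 32 = minute 132.

132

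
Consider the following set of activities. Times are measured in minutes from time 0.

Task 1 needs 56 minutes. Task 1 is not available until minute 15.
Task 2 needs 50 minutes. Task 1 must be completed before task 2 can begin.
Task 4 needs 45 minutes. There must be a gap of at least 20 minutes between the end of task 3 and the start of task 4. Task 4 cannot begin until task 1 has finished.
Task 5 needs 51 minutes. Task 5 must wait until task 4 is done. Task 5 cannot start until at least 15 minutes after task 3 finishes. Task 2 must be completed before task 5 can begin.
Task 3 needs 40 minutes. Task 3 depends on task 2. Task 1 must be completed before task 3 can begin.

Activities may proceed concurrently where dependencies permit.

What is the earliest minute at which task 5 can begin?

226

Task 1 waits on its own release at minute 15, so it starts at minute 15 and finishes at 15 + 56 = minute 71.
Task 2 cannot begin until task 1 (finishes minute 71). It runs from minute 71 to 71 + 50 = minute 121.
For task 3: task 2 (finishes minute 121); task 1 (finishes minute 71). Taking the maximum gives a start of minute 121, and it finishes at 121 + 40 = minute 161.
For task 4: task 3 (finishes minute 161, plus 20-minute gap → minute 181); task 1 (finishes minute 71). Taking the maximum gives a start of minute 181, and it finishes at 181 + 45 = minute 226.
Task 5 waits on task 4 (finishes minute 226); task 3 (finishes minute 161, plus 15-minute gap → minute 176); task 2 (finishes minute 121). The latest of these is minute 226, which is the earliest task 5 can start.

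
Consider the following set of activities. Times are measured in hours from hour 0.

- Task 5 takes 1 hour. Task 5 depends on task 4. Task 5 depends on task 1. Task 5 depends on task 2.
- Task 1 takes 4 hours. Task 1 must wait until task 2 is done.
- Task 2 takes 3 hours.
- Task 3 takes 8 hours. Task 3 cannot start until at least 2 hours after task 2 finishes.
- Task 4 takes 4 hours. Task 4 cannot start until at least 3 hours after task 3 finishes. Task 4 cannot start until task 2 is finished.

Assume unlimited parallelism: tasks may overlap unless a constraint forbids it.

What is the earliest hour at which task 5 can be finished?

21

Task 2 has no prerequisites, so it starts at hour 0 and finishes at hour 3.
Task 3 waits on task 2 (finishes hour 3, plus 2-hour gap → hour 5), so it starts at hour 5 and finishes at 5 + 8 = hour 13.
Task 4 needs all of task 3 (finishes hour 13, plus 3-hour gap → hour 16); task 2 (finishes hour 3). That puts its earliest start at hour 16; it finishes at 16 + 4 = hour 20.
After task 2 (finishes hour 3), task 1 can start at hour 3 and finishes at hour 7.
For task 5: task 4 (finishes hour 20); task 1 (finishes hour 7); task 2 (finishes hour 3). Taking the maximum gives a start of hour 20, and it finishes at 20 + 1 = hour 21.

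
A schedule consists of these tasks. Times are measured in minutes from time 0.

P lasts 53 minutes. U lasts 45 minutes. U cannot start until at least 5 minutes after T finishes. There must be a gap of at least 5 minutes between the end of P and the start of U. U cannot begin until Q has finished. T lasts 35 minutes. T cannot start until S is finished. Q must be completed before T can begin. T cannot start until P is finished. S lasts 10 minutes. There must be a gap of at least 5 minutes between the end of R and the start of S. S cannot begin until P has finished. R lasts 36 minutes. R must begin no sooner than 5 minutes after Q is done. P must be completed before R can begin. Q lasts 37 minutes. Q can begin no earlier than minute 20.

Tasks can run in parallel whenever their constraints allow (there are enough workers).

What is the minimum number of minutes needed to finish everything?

After its own release at minute 20, Q can start at minute 20 and finishes at minute 57.
P can start immediately at minute 0; it finishes at minute 53.
R cannot start until Q (finishes minute 57, plus 5-minute gap → minute 62); P (finishes minute 53). The controlling bound is minute 62, so R finishes at 62 + 36 = minute 98.
For S: R (finishes minute 98, plus 5-minute gap → minute 103); P (finishes minute 53). Taking the maximum gives a start of minute 103, and it finishes at 103 + 10 = minute 113.
T needs all of S (finishes minute 113); Q (finishes minute 57); P (finishes minute 53). That puts its earliest start at minute 113; it finishes at 113 + 35 = minute 148.
For U: T (finishes minute 148, plus 5-minute gap → minute 153); P (finishes minute 53, plus 5-minute gap → minute 58); Q (finishes minute 57). Taking the maximum gives a start of minute 153, and it finishes at 153 + 45 = minute 198.
All tasks are finished once the last one completes. Finish times: P at 53, Q at 57, R at 98, S at 113, T at 148, U at 198. The latest is minute 198.

198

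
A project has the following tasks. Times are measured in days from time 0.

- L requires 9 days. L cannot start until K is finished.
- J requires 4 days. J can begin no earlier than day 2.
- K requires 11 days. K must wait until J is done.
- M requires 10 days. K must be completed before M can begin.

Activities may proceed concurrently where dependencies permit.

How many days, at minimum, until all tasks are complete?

J cannot begin until its own release at day 2. It runs from day 2 to 2 + 4 = day 6.
After J (finishes day 6), K can start at day 6 and finishes at day 17.
M cannot begin until K (finishes day 17). It runs from day 17 to 17 + 10 = day 27.
After K (finishes day 17), L can start at day 17 and finishes at day 26.
All tasks are finished once the last one completes. Finish times: J at 6, K at 17, L at 26, M at 27. The latest is day 27.

27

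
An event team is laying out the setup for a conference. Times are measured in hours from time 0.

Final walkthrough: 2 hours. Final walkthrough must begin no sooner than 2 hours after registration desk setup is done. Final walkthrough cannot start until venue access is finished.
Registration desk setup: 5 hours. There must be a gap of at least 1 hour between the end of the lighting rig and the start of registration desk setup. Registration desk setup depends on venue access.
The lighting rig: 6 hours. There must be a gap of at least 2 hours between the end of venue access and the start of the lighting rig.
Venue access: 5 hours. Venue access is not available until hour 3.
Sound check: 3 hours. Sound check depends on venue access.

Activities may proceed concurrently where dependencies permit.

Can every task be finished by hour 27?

After its own release at hour 3, venue access can start at hour 3 and finishes at hour 8.
After venue access (finishes hour 8), sound check can start at hour 8 and finishes at hour 11.
After venue access (finishes hour 8, plus 2-hour gap → hour 10), the lighting rig can start at hour 10 and finishes at hour 16.
For registration desk setup: the lighting rig (finishes hour 16, plus 1-hour gap → hour 17); venue access (finishes hour 8). Taking the maximum gives a start of hour 17, and it finishes at 17 + 5 = hour 22.
Final walkthrough cannot start until registration desk setup (finishes hour 22, plus 2-hour gap → hour 24); venue access (finishes hour 8). The controlling bound is hour 24, so final walkthrough finishes at 24 + 2 = hour 26.
Every task is finished by hour 26, which is no later than the deadline of 27, so the schedule is feasible.

Yes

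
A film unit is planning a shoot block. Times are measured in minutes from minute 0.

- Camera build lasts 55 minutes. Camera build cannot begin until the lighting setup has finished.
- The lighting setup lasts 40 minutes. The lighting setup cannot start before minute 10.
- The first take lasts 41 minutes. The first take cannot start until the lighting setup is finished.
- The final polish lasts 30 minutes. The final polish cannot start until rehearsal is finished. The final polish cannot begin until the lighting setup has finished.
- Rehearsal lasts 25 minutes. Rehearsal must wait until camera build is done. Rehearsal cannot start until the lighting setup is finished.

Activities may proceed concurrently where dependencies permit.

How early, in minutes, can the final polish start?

130

The lighting setup cannot begin until its own release at minute 10. It runs from minute 10 to 10 + 40 = minute 50.
After the lighting setup (finishes minute 50), camera build can start at minute 50 and finishes at minute 105.
For rehearsal: camera build (finishes minute 105); the lighting setup (finishes minute 50). Taking the maximum gives a start of minute 105, and it finishes at 105 + 25 = minute 130.
The final polish waits on rehearsal (finishes minute 130); the lighting setup (finishes minute 50). The latest of these is minute 130, which is the earliest the final polish can start.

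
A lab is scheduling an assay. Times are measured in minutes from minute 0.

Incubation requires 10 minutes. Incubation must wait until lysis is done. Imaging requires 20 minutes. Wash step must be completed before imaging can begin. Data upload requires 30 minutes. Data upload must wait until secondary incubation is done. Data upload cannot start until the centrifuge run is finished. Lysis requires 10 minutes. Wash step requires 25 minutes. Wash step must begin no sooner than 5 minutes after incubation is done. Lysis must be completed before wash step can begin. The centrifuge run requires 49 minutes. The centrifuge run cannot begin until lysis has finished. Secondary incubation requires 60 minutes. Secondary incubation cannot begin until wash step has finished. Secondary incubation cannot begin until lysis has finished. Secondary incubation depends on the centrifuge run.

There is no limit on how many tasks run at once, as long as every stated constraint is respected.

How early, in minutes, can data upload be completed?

Nothing blocks lysis, so it runs from minute 0 to minute 10.
The centrifuge run waits on lysis (finishes minute 10), so it starts at minute 10 and finishes at 10 + 49 = minute 59.
Incubation waits on lysis (finishes minute 10), so it starts at minute 10 and finishes at 10 + 10 = minute 20.
Wash step cannot start until incubation (finishes minute 20, plus 5-minute gap → minute 25); lysis (finishes minute 10). The controlling bound is minute 25, so wash step finishes at 25 + 25 = minute 50.
Secondary incubation has to wait for wash step (finishes minute 50); lysis (finishes minute 10); the centrifuge run (finishes minute 59). The latest of these is minute 59, so secondary incubation runs minute 59 to 59 + 60 = minute 119.
Data upload needs all of secondary incubation (finishes minute 119); the centrifuge run (finishes minute 59). That puts its earliest start at minute 119; it finishes at 119 + 30 = minute 149.

149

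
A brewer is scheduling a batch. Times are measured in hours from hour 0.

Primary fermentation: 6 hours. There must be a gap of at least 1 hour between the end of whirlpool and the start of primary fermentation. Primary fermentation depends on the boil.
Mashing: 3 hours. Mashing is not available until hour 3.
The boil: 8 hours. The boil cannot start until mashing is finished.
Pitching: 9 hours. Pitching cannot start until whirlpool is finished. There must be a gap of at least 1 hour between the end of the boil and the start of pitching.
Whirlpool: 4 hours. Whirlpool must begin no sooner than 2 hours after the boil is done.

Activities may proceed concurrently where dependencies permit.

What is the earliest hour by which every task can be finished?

29

Mashing waits on its own release at hour 3, so it starts at hour 3 and finishes at 3 + 3 = hour 6.
After mashing (finishes hour 6), the boil can start at hour 6 and finishes at hour 14.
Whirlpool cannot begin until the boil (finishes hour 14, plus 2-hour gap → hour 16). It runs from hour 16 to 16 + 4 = hour 20.
For primary fermentation: whirlpool (finishes hour 20, plus 1-hour gap → hour 21); the boil (finishes hour 14). Taking the maximum gives a start of hour 21, and it finishes at 21 + 6 = hour 27.
Pitching needs all of whirlpool (finishes hour 20); the boil (finishes hour 14, plus 1-hour gap → hour 15). That puts its earliest start at hour 20; it finishes at 20 + 9 = hour 29.
All tasks are finished once the last one completes. Finish times: Mashing at 6, The boil at 14, Whirlpool at 20, Pitching at 29, Primary fermentation at 27. The latest is hour 29.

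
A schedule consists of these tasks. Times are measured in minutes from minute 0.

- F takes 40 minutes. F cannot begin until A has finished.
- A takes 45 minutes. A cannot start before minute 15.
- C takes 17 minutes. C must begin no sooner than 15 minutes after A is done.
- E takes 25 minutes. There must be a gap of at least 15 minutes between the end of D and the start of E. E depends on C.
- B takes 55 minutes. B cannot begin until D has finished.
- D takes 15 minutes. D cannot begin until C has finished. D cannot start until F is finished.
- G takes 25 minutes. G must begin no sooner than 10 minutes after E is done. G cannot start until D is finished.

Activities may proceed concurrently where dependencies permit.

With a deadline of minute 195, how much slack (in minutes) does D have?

A cannot begin until its own release at minute 15. It runs from minute 15 to 15 + 45 = minute 60.
After A (finishes minute 60), F can start at minute 60 and finishes at minute 100.
C waits on A (finishes minute 60, plus 15-minute gap → minute 75), so it starts at minute 75 and finishes at 75 + 17 = minute 92.
D cannot start until C (finishes minute 92); F (finishes minute 100). The controlling bound is minute 100, so D finishes at 100 + 15 = minute 115.

Working backward from the deadline:
B has no dependents, so it just needs to finish by minute 195. Starting by 195 − 55 = minute 140 achieves that.
Nothing follows G; the deadline of minute 195 is its only limit. It must start by 195 − 25 = minute 170.
E must finish before G (must start by minute 170, minus 10-minute gap → minute 160). With a 25-minute duration, E must start by 160 − 25 = minute 135.
D has several dependents: B (must start by minute 140); E (must start by minute 135, minus 15-minute gap → minute 120); G (must start by minute 170). The earliest of those limits is minute 120, so D must start by 120 − 15 = minute 105.
So D can start as early as minute 100 and as late as minute 105, giving 105 − 100 = 5 minutes of slack.

5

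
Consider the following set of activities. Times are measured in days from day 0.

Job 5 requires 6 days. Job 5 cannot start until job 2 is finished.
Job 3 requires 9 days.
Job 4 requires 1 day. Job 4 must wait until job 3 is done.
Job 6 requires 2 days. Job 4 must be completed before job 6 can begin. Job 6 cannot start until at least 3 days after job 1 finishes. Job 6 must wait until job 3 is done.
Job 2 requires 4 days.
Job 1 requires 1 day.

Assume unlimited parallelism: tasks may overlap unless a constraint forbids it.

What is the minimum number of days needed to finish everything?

12

Nothing blocks job 3, so it runs from day 0 to day 9.
Job 4 cannot begin until job 3 (finishes day 9). It runs from day 9 to 9 + 1 = day 10.
Job 2 has no prerequisites, so it starts at day 0 and finishes at day 4.
Job 5 cannot begin until job 2 (finishes day 4). It runs from day 4 to 4 + 6 = day 10.
Job 1 can start immediately at day 0; it finishes at day 1.
Job 6 needs all of job 4 (finishes day 10); job 1 (finishes day 1, plus 3-day gap → day 4); job 3 (finishes day 9). That puts its earliest start at day 10; it finishes at 10 + 2 = day 12.
All tasks are finished once the last one completes. Finish times: Job 1 at 1, Job 2 at 4, Job 3 at 9, Job 4 at 10, Job 5 at 10, Job 6 at 12. The latest is day 12.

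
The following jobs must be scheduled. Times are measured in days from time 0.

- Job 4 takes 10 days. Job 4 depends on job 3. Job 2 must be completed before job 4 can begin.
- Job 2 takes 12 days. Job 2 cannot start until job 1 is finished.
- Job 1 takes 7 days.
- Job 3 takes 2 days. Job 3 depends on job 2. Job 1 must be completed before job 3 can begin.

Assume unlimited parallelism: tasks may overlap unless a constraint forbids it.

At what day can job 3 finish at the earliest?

Job 1 can start immediately at day 0; it finishes at day 7.
Job 2 waits on job 1 (finishes day 7), so it starts at day 7 and finishes at 7 + 12 = day 19.
Job 3 has to wait for job 2 (finishes day 19); job 1 (finishes day 7). The latest of these is day 19, so job 3 runs day 19 to 19 + 2 = day 21.

21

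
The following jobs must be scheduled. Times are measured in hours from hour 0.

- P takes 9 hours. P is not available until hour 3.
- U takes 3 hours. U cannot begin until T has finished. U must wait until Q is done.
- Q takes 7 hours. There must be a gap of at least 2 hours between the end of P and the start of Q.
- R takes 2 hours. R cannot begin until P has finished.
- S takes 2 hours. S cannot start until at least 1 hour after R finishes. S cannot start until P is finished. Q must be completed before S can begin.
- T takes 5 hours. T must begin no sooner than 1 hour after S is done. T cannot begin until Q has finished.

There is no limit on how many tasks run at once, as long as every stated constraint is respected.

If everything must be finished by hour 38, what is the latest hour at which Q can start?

20

U must finish by hour 38; it takes 3 hours, so it must start by 38 − 3 = hour 35.
T feeds into U (must start by hour 35); so T must finish by hour 35 and therefore start by hour 30.
S must finish before T (must start by hour 30, minus 1-hour gap → hour 29). With a 2-hour duration, S must start by 29 − 2 = hour 27.
Q must finish in time for S (must start by hour 27); T (must start by hour 30); U (must start by hour 35). The tightest is hour 27, so Q must start by 27 − 7 = hour 20.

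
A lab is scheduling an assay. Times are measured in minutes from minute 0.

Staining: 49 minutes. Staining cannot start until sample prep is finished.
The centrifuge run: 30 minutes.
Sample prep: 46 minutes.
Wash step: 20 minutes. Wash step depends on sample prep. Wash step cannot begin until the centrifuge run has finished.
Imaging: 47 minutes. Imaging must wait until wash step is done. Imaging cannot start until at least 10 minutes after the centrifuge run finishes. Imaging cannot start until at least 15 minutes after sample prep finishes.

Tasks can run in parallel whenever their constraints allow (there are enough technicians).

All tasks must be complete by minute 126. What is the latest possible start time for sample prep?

13

Nothing follows imaging; the deadline of minute 126 is its only limit. It must start by 126 − 47 = minute 79.
Wash step must finish before imaging (must start by minute 79). With a 20-minute duration, wash step must start by 79 − 20 = minute 59.
Staining has no dependents, so it just needs to finish by minute 126. Starting by 126 − 49 = minute 77 achieves that.
For sample prep: wash step (must start by minute 59); staining (must start by minute 77); imaging (must start by minute 79, minus 15-minute gap → minute 64). The most restrictive is minute 59; with a 46-minute duration, sample prep must start by minute 13.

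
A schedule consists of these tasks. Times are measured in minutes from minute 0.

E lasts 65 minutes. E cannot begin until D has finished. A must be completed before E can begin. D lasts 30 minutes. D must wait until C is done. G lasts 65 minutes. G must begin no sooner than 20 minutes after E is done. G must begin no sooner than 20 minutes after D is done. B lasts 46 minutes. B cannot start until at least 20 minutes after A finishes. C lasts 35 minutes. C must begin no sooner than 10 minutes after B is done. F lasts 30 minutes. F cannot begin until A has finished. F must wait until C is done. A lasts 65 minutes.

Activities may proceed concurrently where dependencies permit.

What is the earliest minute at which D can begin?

176

A can start immediately at minute 0; it finishes at minute 65.
B waits on A (finishes minute 65, plus 20-minute gap → minute 85), so it starts at minute 85 and finishes at 85 + 46 = minute 131.
C waits on B (finishes minute 131, plus 10-minute gap → minute 141), so it starts at minute 141 and finishes at 141 + 35 = minute 176.
D waits on C (finishes minute 176), so the earliest it can start is minute 176.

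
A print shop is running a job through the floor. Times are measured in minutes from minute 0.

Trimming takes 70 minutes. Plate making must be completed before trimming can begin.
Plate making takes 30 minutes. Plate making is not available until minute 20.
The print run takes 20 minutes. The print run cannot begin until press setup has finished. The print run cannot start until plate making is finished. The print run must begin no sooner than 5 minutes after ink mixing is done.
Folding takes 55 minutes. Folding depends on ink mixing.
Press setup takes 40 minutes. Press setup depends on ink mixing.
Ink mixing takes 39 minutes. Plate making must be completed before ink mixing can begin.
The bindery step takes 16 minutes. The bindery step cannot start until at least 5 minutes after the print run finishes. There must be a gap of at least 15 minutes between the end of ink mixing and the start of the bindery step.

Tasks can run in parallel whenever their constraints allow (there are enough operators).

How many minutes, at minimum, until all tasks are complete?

Plate making waits on its own release at minute 20, so it starts at minute 20 and finishes at 20 + 30 = minute 50.
Trimming cannot begin until plate making (finishes minute 50). It runs from minute 50 to 50 + 70 = minute 120.
Ink mixing waits on plate making (finishes minute 50), so it starts at minute 50 and finishes at 50 + 39 = minute 89.
Folding waits on ink mixing (finishes minute 89), so it starts at minute 89 and finishes at 89 + 55 = minute 144.
Press setup cannot begin until ink mixing (finishes minute 89). It runs from minute 89 to 89 + 40 = minute 129.
The print run cannot start until press setup (finishes minute 129); plate making (finishes minute 50); ink mixing (finishes minute 89, plus 5-minute gap → minute 94). The controlling bound is minute 129, so the print run finishes at 129 + 20 = minute 149.
The bindery step has to wait for the print run (finishes minute 149, plus 5-minute gap → minute 154); ink mixing (finishes minute 89, plus 15-minute gap → minute 104). The latest of these is minute 154, so the bindery step runs minute 154 to 154 + 16 = minute 170.
All tasks are finished once the last one completes. Finish times: Plate making at 50, Ink mixing at 89, Press setup at 129, The print run at 149, Trimming at 120, Folding at 144, The bindery step at 170. The latest is minute 170.

170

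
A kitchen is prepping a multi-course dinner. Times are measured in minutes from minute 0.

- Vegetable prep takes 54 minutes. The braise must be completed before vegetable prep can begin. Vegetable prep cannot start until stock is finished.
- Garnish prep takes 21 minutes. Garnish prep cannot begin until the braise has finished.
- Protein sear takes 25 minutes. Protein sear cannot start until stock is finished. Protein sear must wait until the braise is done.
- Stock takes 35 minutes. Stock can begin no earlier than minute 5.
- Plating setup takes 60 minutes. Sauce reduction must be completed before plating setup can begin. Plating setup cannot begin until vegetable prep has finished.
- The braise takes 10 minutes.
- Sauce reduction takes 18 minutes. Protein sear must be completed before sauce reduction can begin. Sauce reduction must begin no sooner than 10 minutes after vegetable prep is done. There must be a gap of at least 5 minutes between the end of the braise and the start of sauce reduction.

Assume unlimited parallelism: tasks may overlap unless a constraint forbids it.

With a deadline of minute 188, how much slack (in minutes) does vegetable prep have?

6

The braise can start immediately at minute 0; it finishes at minute 10.
Stock waits on its own release at minute 5, so it starts at minute 5 and finishes at 5 + 35 = minute 40.
Vegetable prep needs all of the braise (finishes minute 10); stock (finishes minute 40). That puts its earliest start at minute 40; it finishes at 40 + 54 = minute 94.

Working backward from the deadline:
Nothing follows plating setup; the deadline of minute 188 is its only limit. It must start by 188 − 60 = minute 128.
Sauce reduction has to be done before plating setup (must start by minute 128). That means finishing by minute 128, i.e. starting by 128 − 18 = minute 110.
Vegetable prep feeds sauce reduction (must start by minute 110, minus 10-minute gap → minute 100); plating setup (must start by minute 128). Taking the minimum, vegetable prep must finish by minute 100 and start by 100 − 54 = minute 46.
So vegetable prep can start as early as minute 40 and as late as minute 46, giving 46 − 40 = 6 minutes of slack.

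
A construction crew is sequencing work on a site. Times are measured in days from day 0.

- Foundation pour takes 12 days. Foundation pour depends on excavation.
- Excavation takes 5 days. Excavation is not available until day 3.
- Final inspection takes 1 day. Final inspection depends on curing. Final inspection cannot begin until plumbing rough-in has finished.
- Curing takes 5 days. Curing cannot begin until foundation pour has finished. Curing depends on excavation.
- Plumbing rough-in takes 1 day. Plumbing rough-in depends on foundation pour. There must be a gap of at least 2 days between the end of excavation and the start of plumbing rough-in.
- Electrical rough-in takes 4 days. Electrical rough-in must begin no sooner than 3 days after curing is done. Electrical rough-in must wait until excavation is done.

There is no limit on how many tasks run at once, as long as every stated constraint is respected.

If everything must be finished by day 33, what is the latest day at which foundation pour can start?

9

To finish by day 33, electrical rough-in (duration 4) must start no later than day 29.
Final inspection has no dependents, so it just needs to finish by day 33. Starting by 33 − 1 = day 32 achieves that.
Curing must finish in time for electrical rough-in (must start by day 29, minus 3-day gap → day 26); final inspection (must start by day 32). The tightest is day 26, so curing must start by 26 − 5 = day 21.
Plumbing rough-in must finish before final inspection (must start by day 32). With a 1-day duration, plumbing rough-in must start by 32 − 1 = day 31.
Foundation pour must finish in time for curing (must start by day 21); plumbing rough-in (must start by day 31). The tightest is day 21, so foundation pour must start by 21 − 12 = day 9.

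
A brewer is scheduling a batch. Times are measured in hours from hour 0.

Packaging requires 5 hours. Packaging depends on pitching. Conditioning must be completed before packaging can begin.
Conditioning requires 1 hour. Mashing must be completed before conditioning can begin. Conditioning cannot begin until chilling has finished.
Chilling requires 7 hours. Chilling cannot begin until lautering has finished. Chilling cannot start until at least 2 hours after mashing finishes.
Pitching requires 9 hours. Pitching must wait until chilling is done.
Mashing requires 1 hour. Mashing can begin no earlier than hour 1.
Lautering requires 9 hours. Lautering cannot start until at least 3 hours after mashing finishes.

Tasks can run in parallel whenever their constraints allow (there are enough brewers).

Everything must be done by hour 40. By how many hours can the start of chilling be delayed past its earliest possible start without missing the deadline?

5

Mashing cannot begin until its own release at hour 1. It runs from hour 1 to 1 + 1 = hour 2.
Lautering cannot begin until mashing (finishes hour 2, plus 3-hour gap → hour 5). It runs from hour 5 to 5 + 9 = hour 14.
Chilling needs all of lautering (finishes hour 14); mashing (finishes hour 2, plus 2-hour gap → hour 4). That puts its earliest start at hour 14; it finishes at 14 + 7 = hour 21.

Working backward from the deadline:
To finish by hour 40, packaging (duration 5) must start no later than hour 35.
Pitching feeds into packaging (must start by hour 35); so pitching must finish by hour 35 and therefore start by hour 26.
Conditioning feeds into packaging (must start by hour 35); so conditioning must finish by hour 35 and therefore start by hour 34.
For chilling: pitching (must start by hour 26); conditioning (must start by hour 34). The most restrictive is hour 26; with a 7-hour duration, chilling must start by hour 19.
So chilling can start as early as hour 14 and as late as hour 19, giving 19 − 14 = 5 hours of slack.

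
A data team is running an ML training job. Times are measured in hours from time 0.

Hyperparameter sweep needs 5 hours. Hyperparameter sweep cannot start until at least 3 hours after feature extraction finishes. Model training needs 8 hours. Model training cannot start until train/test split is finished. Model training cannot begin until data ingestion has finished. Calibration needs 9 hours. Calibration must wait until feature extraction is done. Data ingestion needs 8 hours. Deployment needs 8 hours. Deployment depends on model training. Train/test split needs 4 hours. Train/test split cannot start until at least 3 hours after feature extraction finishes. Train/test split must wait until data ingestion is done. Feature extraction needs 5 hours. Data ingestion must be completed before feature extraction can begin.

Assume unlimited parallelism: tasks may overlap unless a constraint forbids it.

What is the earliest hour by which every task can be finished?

Data ingestion has no prerequisites, so it starts at hour 0 and finishes at hour 8.
After data ingestion (finishes hour 8), feature extraction can start at hour 8 and finishes at hour 13.
After feature extraction (finishes hour 13), calibration can start at hour 13 and finishes at hour 22.
After feature extraction (finishes hour 13, plus 3-hour gap → hour 16), hyperparameter sweep can start at hour 16 and finishes at hour 21.
For train/test split: feature extraction (finishes hour 13, plus 3-hour gap → hour 16); data ingestion (finishes hour 8). Taking the maximum gives a start of hour 16, and it finishes at 16 + 4 = hour 20.
For model training: train/test split (finishes hour 20); data ingestion (finishes hour 8). Taking the maximum gives a start of hour 20, and it finishes at 20 + 8 = hour 28.
After model training (finishes hour 28), deployment can start at hour 28 and finishes at hour 36.
All tasks are finished once the last one completes. Finish times: Data ingestion at 8, Feature extraction at 13, Train/test split at 20, Hyperparameter sweep at 21, Model training at 28, Calibration at 22, Deployment at 36. The latest is hour 36.

36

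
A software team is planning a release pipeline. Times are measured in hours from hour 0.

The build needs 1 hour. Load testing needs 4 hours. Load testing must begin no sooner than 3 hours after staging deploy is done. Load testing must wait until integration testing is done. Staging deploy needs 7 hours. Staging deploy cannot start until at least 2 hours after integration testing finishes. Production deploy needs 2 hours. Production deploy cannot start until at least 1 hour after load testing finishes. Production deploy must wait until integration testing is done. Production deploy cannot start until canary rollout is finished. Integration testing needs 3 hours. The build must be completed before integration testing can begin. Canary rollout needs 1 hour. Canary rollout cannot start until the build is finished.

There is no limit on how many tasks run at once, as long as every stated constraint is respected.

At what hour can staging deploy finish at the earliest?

The build has no prerequisites, so it starts at hour 0 and finishes at hour 1.
After the build (finishes hour 1), integration testing can start at hour 1 and finishes at hour 4.
Staging deploy waits on integration testing (finishes hour 4, plus 2-hour gap → hour 6), so it starts at hour 6 and finishes at 6 + 7 = hour 13.

13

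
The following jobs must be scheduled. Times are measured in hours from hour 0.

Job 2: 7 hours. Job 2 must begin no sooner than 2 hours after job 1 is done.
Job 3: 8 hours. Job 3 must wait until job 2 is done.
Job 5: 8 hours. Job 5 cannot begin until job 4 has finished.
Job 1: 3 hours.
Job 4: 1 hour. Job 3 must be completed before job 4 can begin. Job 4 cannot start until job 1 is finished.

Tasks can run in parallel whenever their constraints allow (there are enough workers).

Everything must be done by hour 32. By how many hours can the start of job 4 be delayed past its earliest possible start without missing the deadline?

3

Job 1 can start immediately at hour 0; it finishes at hour 3.
Job 2 cannot begin until job 1 (finishes hour 3, plus 2-hour gap → hour 5). It runs from hour 5 to 5 + 7 = hour 12.
After job 2 (finishes hour 12), job 3 can start at hour 12 and finishes at hour 20.
Job 4 needs all of job 3 (finishes hour 20); job 1 (finishes hour 3). That puts its earliest start at hour 20; it finishes at 20 + 1 = hour 21.

Working backward from the deadline:
To finish by hour 32, job 5 (duration 8) must start no later than hour 24.
Since job 5 (must start by hour 24) depends on it, job 4 must finish by hour 24. Backing off its 1-hour duration gives a latest start of hour 23.
So job 4 can start as early as hour 20 and as late as hour 23, giving 23 − 20 = 3 hours of slack.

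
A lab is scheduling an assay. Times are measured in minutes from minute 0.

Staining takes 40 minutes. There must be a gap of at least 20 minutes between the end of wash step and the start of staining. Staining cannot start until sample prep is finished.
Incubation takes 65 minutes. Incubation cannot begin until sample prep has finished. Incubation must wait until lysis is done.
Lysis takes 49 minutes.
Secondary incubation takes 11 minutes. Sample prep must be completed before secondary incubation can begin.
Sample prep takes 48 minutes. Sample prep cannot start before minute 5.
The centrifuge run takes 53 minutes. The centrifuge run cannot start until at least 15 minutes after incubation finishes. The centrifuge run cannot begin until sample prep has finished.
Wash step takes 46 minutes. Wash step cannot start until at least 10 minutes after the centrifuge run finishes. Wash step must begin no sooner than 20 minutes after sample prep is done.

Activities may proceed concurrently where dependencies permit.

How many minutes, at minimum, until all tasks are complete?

302

Lysis can start immediately at minute 0; it finishes at minute 49.
Sample prep waits on its own release at minute 5, so it starts at minute 5 and finishes at 5 + 48 = minute 53.
Secondary incubation waits on sample prep (finishes minute 53), so it starts at minute 53 and finishes at 53 + 11 = minute 64.
Incubation needs all of sample prep (finishes minute 53); lysis (finishes minute 49). That puts its earliest start at minute 53; it finishes at 53 + 65 = minute 118.
The centrifuge run has to wait for incubation (finishes minute 118, plus 15-minute gap → minute 133); sample prep (finishes minute 53). The latest of these is minute 133, so the centrifuge run runs minute 133 to 133 + 53 = minute 186.
Wash step has to wait for the centrifuge run (finishes minute 186, plus 10-minute gap → minute 196); sample prep (finishes minute 53, plus 20-minute gap → minute 73). The latest of these is minute 196, so wash step runs minute 196 to 196 + 46 = minute 242.
Staining cannot start until wash step (finishes minute 242, plus 20-minute gap → minute 262); sample prep (finishes minute 53). The controlling bound is minute 262, so staining finishes at 262 + 40 = minute 302.
All tasks are finished once the last one completes. Finish times: Sample prep at 53, Lysis at 49, Incubation at 118, The centrifuge run at 186, Wash step at 242, Staining at 302, Secondary incubation at 64. The latest is minute 302.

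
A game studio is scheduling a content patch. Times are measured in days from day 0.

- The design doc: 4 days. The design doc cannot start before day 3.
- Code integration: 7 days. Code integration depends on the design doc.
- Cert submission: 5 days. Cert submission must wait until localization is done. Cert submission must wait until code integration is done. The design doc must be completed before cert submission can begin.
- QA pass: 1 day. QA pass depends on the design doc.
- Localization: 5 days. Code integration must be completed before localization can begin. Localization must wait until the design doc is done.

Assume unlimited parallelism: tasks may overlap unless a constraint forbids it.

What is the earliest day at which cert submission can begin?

19

The design doc cannot begin until its own release at day 3. It runs from day 3 to 3 + 4 = day 7.
After the design doc (finishes day 7), code integration can start at day 7 and finishes at day 14.
Localization has to wait for code integration (finishes day 14); the design doc (finishes day 7). The latest of these is day 14, so localization runs day 14 to 14 + 5 = day 19.
Cert submission waits on localization (finishes day 19); code integration (finishes day 14); the design doc (finishes day 7). The latest of these is day 19, which is the earliest cert submission can start.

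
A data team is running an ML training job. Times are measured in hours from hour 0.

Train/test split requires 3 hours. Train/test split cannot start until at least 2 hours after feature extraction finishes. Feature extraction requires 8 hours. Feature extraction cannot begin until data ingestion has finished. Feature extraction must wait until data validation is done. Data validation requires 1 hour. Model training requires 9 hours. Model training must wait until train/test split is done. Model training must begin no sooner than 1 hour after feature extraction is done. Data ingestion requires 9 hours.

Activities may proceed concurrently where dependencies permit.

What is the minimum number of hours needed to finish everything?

Data validation can start immediately at hour 0; it finishes at hour 1.
Data ingestion can start immediately at hour 0; it finishes at hour 9.
For feature extraction: data ingestion (finishes hour 9); data validation (finishes hour 1). Taking the maximum gives a start of hour 9, and it finishes at 9 + 8 = hour 17.
Train/test split cannot begin until feature extraction (finishes hour 17, plus 2-hour gap → hour 19). It runs from hour 19 to 19 + 3 = hour 22.
Model training cannot start until train/test split (finishes hour 22); feature extraction (finishes hour 17, plus 1-hour gap → hour 18). The controlling bound is hour 22, so model training finishes at 22 + 9 = hour 31.
All tasks are finished once the last one completes. Finish times: Data ingestion at 9, Data validation at 1, Feature extraction at 17, Train/test split at 22, Model training at 31. The latest is hour 31.

31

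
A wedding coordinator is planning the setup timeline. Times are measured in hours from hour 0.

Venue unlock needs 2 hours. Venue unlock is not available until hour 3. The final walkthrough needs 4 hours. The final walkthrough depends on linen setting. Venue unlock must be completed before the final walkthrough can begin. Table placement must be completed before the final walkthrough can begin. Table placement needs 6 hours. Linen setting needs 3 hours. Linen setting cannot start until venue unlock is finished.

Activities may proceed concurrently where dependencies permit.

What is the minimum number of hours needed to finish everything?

12

Table placement can start immediately at hour 0; it finishes at hour 6.
Venue unlock waits on its own release at hour 3, so it starts at hour 3 and finishes at 3 + 2 = hour 5.
Linen setting cannot begin until venue unlock (finishes hour 5). It runs from hour 5 to 5 + 3 = hour 8.
The final walkthrough cannot start until linen setting (finishes hour 8); venue unlock (finishes hour 5); table placement (finishes hour 6). The controlling bound is hour 8, so the final walkthrough finishes at 8 + 4 = hour 12.
All tasks are finished once the last one completes. Finish times: Venue unlock at 5, Table placement at 6, Linen setting at 8, The final walkthrough at 12. The latest is hour 12.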